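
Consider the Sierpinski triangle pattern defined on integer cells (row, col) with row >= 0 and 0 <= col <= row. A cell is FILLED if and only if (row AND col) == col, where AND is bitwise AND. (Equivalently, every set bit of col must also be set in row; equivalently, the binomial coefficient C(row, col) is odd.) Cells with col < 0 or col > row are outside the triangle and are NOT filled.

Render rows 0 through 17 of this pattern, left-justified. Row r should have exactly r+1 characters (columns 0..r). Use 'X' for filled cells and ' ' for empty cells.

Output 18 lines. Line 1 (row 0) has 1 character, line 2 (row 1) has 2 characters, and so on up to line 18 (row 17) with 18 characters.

Answer: X
XX
X X
XXXX
X   X
XX  XX
X X X X
XXXXXXXX
X       X
XX      XX
X X     X X
XXXX    XXXX
X   X   X   X
XX  XX  XX  XX
X X X X X X X X
XXXXXXXXXXXXXXXX
X               X
XX              XX

Derivation:
r0=0: X
r1=1: XX
r2=10: X X
r3=11: XXXX
r4=100: X   X
r5=101: XX  XX
r6=110: X X X X
r7=111: XXXXXXXX
r8=1000: X       X
r9=1001: XX      XX
r10=1010: X X     X X
r11=1011: XXXX    XXXX
r12=1100: X   X   X   X
r13=1101: XX  XX  XX  XX
r14=1110: X X X X X X X X
r15=1111: XXXXXXXXXXXXXXXX
r16=10000: X               X
r17=10001: XX              XX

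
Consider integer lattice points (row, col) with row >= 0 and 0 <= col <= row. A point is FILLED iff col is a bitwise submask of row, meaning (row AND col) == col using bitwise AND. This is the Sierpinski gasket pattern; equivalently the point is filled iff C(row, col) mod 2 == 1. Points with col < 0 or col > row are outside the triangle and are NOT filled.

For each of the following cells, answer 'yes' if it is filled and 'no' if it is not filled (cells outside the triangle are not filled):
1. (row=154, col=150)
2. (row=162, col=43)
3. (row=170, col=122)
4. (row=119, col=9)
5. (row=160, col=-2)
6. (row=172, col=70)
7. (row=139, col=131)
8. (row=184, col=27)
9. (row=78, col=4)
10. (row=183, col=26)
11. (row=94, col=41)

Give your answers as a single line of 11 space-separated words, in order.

(154,150): row=0b10011010, col=0b10010110, row AND col = 0b10010010 = 146; 146 != 150 -> empty
(162,43): row=0b10100010, col=0b101011, row AND col = 0b100010 = 34; 34 != 43 -> empty
(170,122): row=0b10101010, col=0b1111010, row AND col = 0b101010 = 42; 42 != 122 -> empty
(119,9): row=0b1110111, col=0b1001, row AND col = 0b1 = 1; 1 != 9 -> empty
(160,-2): col outside [0, 160] -> not filled
(172,70): row=0b10101100, col=0b1000110, row AND col = 0b100 = 4; 4 != 70 -> empty
(139,131): row=0b10001011, col=0b10000011, row AND col = 0b10000011 = 131; 131 == 131 -> filled
(184,27): row=0b10111000, col=0b11011, row AND col = 0b11000 = 24; 24 != 27 -> empty
(78,4): row=0b1001110, col=0b100, row AND col = 0b100 = 4; 4 == 4 -> filled
(183,26): row=0b10110111, col=0b11010, row AND col = 0b10010 = 18; 18 != 26 -> empty
(94,41): row=0b1011110, col=0b101001, row AND col = 0b1000 = 8; 8 != 41 -> empty

Answer: no no no no no no yes no yes no no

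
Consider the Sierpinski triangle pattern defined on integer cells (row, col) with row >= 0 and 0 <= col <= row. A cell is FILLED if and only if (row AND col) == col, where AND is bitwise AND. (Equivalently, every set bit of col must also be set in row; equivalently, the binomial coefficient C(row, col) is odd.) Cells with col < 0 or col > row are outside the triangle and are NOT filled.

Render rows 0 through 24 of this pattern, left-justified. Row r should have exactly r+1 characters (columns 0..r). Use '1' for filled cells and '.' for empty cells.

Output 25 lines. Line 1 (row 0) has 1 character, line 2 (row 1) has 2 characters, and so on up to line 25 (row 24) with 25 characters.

r0=0: 1
r1=1: 11
r2=10: 1.1
r3=11: 1111
r4=100: 1...1
r5=101: 11..11
r6=110: 1.1.1.1
r7=111: 11111111
r8=1000: 1.......1
r9=1001: 11......11
r10=1010: 1.1.....1.1
r11=1011: 1111....1111
r12=1100: 1...1...1...1
r13=1101: 11..11..11..11
r14=1110: 1.1.1.1.1.1.1.1
r15=1111: 1111111111111111
r16=10000: 1...............1
r17=10001: 11..............11
r18=10010: 1.1.............1.1
r19=10011: 1111............1111
r20=10100: 1...1...........1...1
r21=10101: 11..11..........11..11
r22=10110: 1.1.1.1.........1.1.1.1
r23=10111: 11111111........11111111
r24=11000: 1.......1.......1.......1

Answer: 1
11
1.1
1111
1...1
11..11
1.1.1.1
11111111
1.......1
11......11
1.1.....1.1
1111....1111
1...1...1...1
11..11..11..11
1.1.1.1.1.1.1.1
1111111111111111
1...............1
11..............11
1.1.............1.1
1111............1111
1...1...........1...1
11..11..........11..11
1.1.1.1.........1.1.1.1
11111111........11111111
1.......1.......1.......1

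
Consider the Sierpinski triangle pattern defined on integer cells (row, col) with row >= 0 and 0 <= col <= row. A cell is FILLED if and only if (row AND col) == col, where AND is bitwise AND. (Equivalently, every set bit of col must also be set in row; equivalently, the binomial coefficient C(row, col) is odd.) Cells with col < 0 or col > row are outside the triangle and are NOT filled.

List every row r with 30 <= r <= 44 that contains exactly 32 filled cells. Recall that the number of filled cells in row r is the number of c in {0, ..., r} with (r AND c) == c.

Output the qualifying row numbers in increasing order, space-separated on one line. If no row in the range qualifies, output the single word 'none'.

Answer: 31

Derivation:
Row r has 2^popcount(r) filled cells, so we need popcount(r) = log2(32) = 5.
Scan r = 30..44 and keep those with exactly 5 one-bits:
r=30=11110 popcount=4 -> skip
r=31=11111 popcount=5 -> KEEP
r=32=100000 popcount=1 -> skip
r=33=100001 popcount=2 -> skip
r=34=100010 popcount=2 -> skip
r=35=100011 popcount=3 -> skip
r=36=100100 popcount=2 -> skip
r=37=100101 popcount=3 -> skip
r=38=100110 popcount=3 -> skip
r=39=100111 popcount=4 -> skip
r=40=101000 popcount=2 -> skip
r=41=101001 popcount=3 -> skip
r=42=101010 popcount=3 -> skip
r=43=101011 popcount=4 -> skip
r=44=101100 popcount=3 -> skip
Kept rows: 31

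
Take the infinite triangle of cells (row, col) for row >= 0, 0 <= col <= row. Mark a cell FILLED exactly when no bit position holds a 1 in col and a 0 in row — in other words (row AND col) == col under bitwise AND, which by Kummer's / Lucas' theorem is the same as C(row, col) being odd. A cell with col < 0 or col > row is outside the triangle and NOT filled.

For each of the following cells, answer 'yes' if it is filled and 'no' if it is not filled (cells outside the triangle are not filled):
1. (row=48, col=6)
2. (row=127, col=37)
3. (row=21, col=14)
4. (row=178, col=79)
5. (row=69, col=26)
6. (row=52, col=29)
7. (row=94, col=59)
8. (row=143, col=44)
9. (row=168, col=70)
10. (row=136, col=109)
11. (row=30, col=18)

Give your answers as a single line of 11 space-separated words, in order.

(48,6): row=0b110000, col=0b110, row AND col = 0b0 = 0; 0 != 6 -> empty
(127,37): row=0b1111111, col=0b100101, row AND col = 0b100101 = 37; 37 == 37 -> filled
(21,14): row=0b10101, col=0b1110, row AND col = 0b100 = 4; 4 != 14 -> empty
(178,79): row=0b10110010, col=0b1001111, row AND col = 0b10 = 2; 2 != 79 -> empty
(69,26): row=0b1000101, col=0b11010, row AND col = 0b0 = 0; 0 != 26 -> empty
(52,29): row=0b110100, col=0b11101, row AND col = 0b10100 = 20; 20 != 29 -> empty
(94,59): row=0b1011110, col=0b111011, row AND col = 0b11010 = 26; 26 != 59 -> empty
(143,44): row=0b10001111, col=0b101100, row AND col = 0b1100 = 12; 12 != 44 -> empty
(168,70): row=0b10101000, col=0b1000110, row AND col = 0b0 = 0; 0 != 70 -> empty
(136,109): row=0b10001000, col=0b1101101, row AND col = 0b1000 = 8; 8 != 109 -> empty
(30,18): row=0b11110, col=0b10010, row AND col = 0b10010 = 18; 18 == 18 -> filled

Answer: no yes no no no no no no no no yes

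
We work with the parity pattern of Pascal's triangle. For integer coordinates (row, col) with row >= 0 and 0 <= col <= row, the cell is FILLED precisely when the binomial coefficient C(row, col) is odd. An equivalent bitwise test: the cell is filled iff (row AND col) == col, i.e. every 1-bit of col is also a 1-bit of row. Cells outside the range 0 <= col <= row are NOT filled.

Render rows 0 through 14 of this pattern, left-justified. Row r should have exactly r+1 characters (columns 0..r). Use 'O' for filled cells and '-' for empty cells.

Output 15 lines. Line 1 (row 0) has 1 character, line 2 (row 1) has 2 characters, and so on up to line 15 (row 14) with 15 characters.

Answer: O
OO
O-O
OOOO
O---O
OO--OO
O-O-O-O
OOOOOOOO
O-------O
OO------OO
O-O-----O-O
OOOO----OOOO
O---O---O---O
OO--OO--OO--OO
O-O-O-O-O-O-O-O

Derivation:
r0=0: O
r1=1: OO
r2=10: O-O
r3=11: OOOO
r4=100: O---O
r5=101: OO--OO
r6=110: O-O-O-O
r7=111: OOOOOOOO
r8=1000: O-------O
r9=1001: OO------OO
r10=1010: O-O-----O-O
r11=1011: OOOO----OOOO
r12=1100: O---O---O---O
r13=1101: OO--OO--OO--OO
r14=1110: O-O-O-O-O-O-O-O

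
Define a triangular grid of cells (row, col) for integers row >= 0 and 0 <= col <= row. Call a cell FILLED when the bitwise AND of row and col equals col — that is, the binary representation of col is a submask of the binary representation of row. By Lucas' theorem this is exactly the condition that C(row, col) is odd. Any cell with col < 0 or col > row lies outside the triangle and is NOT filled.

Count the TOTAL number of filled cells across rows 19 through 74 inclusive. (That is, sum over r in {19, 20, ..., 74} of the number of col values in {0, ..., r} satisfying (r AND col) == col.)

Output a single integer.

Answer: 712

Derivation:
r19=10011 pc3: +8 =8
r20=10100 pc2: +4 =12
r21=10101 pc3: +8 =20
r22=10110 pc3: +8 =28
r23=10111 pc4: +16 =44
r24=11000 pc2: +4 =48
r25=11001 pc3: +8 =56
r26=11010 pc3: +8 =64
r27=11011 pc4: +16 =80
r28=11100 pc3: +8 =88
r29=11101 pc4: +16 =104
r30=11110 pc4: +16 =120
r31=11111 pc5: +32 =152
r32=100000 pc1: +2 =154
r33=100001 pc2: +4 =158
r34=100010 pc2: +4 =162
r35=100011 pc3: +8 =170
r36=100100 pc2: +4 =174
r37=100101 pc3: +8 =182
r38=100110 pc3: +8 =190
r39=100111 pc4: +16 =206
r40=101000 pc2: +4 =210
r41=101001 pc3: +8 =218
r42=101010 pc3: +8 =226
r43=101011 pc4: +16 =242
r44=101100 pc3: +8 =250
r45=101101 pc4: +16 =266
r46=101110 pc4: +16 =282
r47=101111 pc5: +32 =314
r48=110000 pc2: +4 =318
r49=110001 pc3: +8 =326
r50=110010 pc3: +8 =334
r51=110011 pc4: +16 =350
r52=110100 pc3: +8 =358
r53=110101 pc4: +16 =374
r54=110110 pc4: +16 =390
r55=110111 pc5: +32 =422
r56=111000 pc3: +8 =430
r57=111001 pc4: +16 =446
r58=111010 pc4: +16 =462
r59=111011 pc5: +32 =494
r60=111100 pc4: +16 =510
r61=111101 pc5: +32 =542
r62=111110 pc5: +32 =574
r63=111111 pc6: +64 =638
r64=1000000 pc1: +2 =640
r65=1000001 pc2: +4 =644
r66=1000010 pc2: +4 =648
r67=1000011 pc3: +8 =656
r68=1000100 pc2: +4 =660
r69=1000101 pc3: +8 =668
r70=1000110 pc3: +8 =676
r71=1000111 pc4: +16 =692
r72=1001000 pc2: +4 =696
r73=1001001 pc3: +8 =704
r74=1001010 pc3: +8 =712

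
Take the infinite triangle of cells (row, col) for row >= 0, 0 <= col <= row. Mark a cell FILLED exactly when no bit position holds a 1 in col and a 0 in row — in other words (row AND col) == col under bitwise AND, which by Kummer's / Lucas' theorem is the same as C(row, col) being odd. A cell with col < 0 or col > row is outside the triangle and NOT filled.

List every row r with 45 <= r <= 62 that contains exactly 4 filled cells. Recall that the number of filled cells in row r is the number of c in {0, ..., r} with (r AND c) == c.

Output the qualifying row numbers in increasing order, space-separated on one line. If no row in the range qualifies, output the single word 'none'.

Answer: 48

Derivation:
Row r has 2^popcount(r) filled cells, so we need popcount(r) = log2(4) = 2.
Scan r = 45..62 and keep those with exactly 2 one-bits:
r=45=101101 popcount=4 -> skip
r=46=101110 popcount=4 -> skip
r=47=101111 popcount=5 -> skip
r=48=110000 popcount=2 -> KEEP
r=49=110001 popcount=3 -> skip
r=50=110010 popcount=3 -> skip
r=51=110011 popcount=4 -> skip
r=52=110100 popcount=3 -> skip
r=53=110101 popcount=4 -> skip
r=54=110110 popcount=4 -> skip
r=55=110111 popcount=5 -> skip
r=56=111000 popcount=3 -> skip
r=57=111001 popcount=4 -> skip
r=58=111010 popcount=4 -> skip
r=59=111011 popcount=5 -> skip
r=60=111100 popcount=4 -> skip
r=61=111101 popcount=5 -> skip
r=62=111110 popcount=5 -> skip
Kept rows: 48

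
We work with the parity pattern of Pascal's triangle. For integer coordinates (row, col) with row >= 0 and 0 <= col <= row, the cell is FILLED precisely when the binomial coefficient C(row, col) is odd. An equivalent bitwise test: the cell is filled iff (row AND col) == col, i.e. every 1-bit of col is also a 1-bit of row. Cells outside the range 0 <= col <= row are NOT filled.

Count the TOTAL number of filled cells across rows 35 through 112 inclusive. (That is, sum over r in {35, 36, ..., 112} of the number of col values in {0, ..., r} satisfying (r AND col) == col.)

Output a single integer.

Answer: 1294

Derivation:
r35=100011 pc3: +8 =8
r36=100100 pc2: +4 =12
r37=100101 pc3: +8 =20
r38=100110 pc3: +8 =28
r39=100111 pc4: +16 =44
r40=101000 pc2: +4 =48
r41=101001 pc3: +8 =56
r42=101010 pc3: +8 =64
r43=101011 pc4: +16 =80
r44=101100 pc3: +8 =88
r45=101101 pc4: +16 =104
r46=101110 pc4: +16 =120
r47=101111 pc5: +32 =152
r48=110000 pc2: +4 =156
r49=110001 pc3: +8 =164
r50=110010 pc3: +8 =172
r51=110011 pc4: +16 =188
r52=110100 pc3: +8 =196
r53=110101 pc4: +16 =212
r54=110110 pc4: +16 =228
r55=110111 pc5: +32 =260
r56=111000 pc3: +8 =268
r57=111001 pc4: +16 =284
r58=111010 pc4: +16 =300
r59=111011 pc5: +32 =332
r60=111100 pc4: +16 =348
r61=111101 pc5: +32 =380
r62=111110 pc5: +32 =412
r63=111111 pc6: +64 =476
r64=1000000 pc1: +2 =478
r65=1000001 pc2: +4 =482
r66=1000010 pc2: +4 =486
r67=1000011 pc3: +8 =494
r68=1000100 pc2: +4 =498
r69=1000101 pc3: +8 =506
r70=1000110 pc3: +8 =514
r71=1000111 pc4: +16 =530
r72=1001000 pc2: +4 =534
r73=1001001 pc3: +8 =542
r74=1001010 pc3: +8 =550
r75=1001011 pc4: +16 =566
r76=1001100 pc3: +8 =574
r77=1001101 pc4: +16 =590
r78=1001110 pc4: +16 =606
r79=1001111 pc5: +32 =638
r80=1010000 pc2: +4 =642
r81=1010001 pc3: +8 =650
r82=1010010 pc3: +8 =658
r83=1010011 pc4: +16 =674
r84=1010100 pc3: +8 =682
r85=1010101 pc4: +16 =698
r86=1010110 pc4: +16 =714
r87=1010111 pc5: +32 =746
r88=1011000 pc3: +8 =754
r89=1011001 pc4: +16 =770
r90=1011010 pc4: +16 =786
r91=1011011 pc5: +32 =818
r92=1011100 pc4: +16 =834
r93=1011101 pc5: +32 =866
r94=1011110 pc5: +32 =898
r95=1011111 pc6: +64 =962
r96=1100000 pc2: +4 =966
r97=1100001 pc3: +8 =974
r98=1100010 pc3: +8 =982
r99=1100011 pc4: +16 =998
r100=1100100 pc3: +8 =1006
r101=1100101 pc4: +16 =1022
r102=1100110 pc4: +16 =1038
r103=1100111 pc5: +32 =1070
r104=1101000 pc3: +8 =1078
r105=1101001 pc4: +16 =1094
r106=1101010 pc4: +16 =1110
r107=1101011 pc5: +32 =1142
r108=1101100 pc4: +16 =1158
r109=1101101 pc5: +32 =1190
r110=1101110 pc5: +32 =1222
r111=1101111 pc6: +64 =1286
r112=1110000 pc3: +8 =1294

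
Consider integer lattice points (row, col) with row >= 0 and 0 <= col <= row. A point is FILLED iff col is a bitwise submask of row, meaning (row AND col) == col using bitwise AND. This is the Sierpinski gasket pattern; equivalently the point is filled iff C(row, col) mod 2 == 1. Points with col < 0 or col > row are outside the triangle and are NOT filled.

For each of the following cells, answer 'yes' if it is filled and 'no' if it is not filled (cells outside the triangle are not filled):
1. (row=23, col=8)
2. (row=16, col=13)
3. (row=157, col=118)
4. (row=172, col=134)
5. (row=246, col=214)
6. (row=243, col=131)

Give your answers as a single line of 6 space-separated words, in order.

(23,8): row=0b10111, col=0b1000, row AND col = 0b0 = 0; 0 != 8 -> empty
(16,13): row=0b10000, col=0b1101, row AND col = 0b0 = 0; 0 != 13 -> empty
(157,118): row=0b10011101, col=0b1110110, row AND col = 0b10100 = 20; 20 != 118 -> empty
(172,134): row=0b10101100, col=0b10000110, row AND col = 0b10000100 = 132; 132 != 134 -> empty
(246,214): row=0b11110110, col=0b11010110, row AND col = 0b11010110 = 214; 214 == 214 -> filled
(243,131): row=0b11110011, col=0b10000011, row AND col = 0b10000011 = 131; 131 == 131 -> filled

Answer: no no no no yes yes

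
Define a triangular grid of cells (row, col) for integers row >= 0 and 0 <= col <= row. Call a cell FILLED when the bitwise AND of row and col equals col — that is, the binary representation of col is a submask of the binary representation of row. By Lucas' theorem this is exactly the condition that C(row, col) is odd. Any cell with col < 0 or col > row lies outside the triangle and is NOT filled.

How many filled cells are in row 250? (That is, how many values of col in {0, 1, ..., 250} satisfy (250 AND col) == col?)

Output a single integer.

250 in binary = 11111010
popcount(250) = number of 1-bits in 11111010 = 6
A col c satisfies (250 AND c) == c iff every set bit of c is also set in 250; each of the 6 set bits of 250 can independently be on or off in c.
count = 2^6 = 64

Answer: 64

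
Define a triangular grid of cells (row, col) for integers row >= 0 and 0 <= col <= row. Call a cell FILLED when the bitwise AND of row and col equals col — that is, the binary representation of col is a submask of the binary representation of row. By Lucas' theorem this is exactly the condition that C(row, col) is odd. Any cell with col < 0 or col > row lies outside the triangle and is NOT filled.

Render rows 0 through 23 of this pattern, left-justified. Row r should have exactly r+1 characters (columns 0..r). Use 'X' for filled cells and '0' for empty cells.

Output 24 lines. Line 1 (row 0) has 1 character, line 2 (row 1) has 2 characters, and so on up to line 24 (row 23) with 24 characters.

r0=0: X
r1=1: XX
r2=10: X0X
r3=11: XXXX
r4=100: X000X
r5=101: XX00XX
r6=110: X0X0X0X
r7=111: XXXXXXXX
r8=1000: X0000000X
r9=1001: XX000000XX
r10=1010: X0X00000X0X
r11=1011: XXXX0000XXXX
r12=1100: X000X000X000X
r13=1101: XX00XX00XX00XX
r14=1110: X0X0X0X0X0X0X0X
r15=1111: XXXXXXXXXXXXXXXX
r16=10000: X000000000000000X
r17=10001: XX00000000000000XX
r18=10010: X0X0000000000000X0X
r19=10011: XXXX000000000000XXXX
r20=10100: X000X00000000000X000X
r21=10101: XX00XX0000000000XX00XX
r22=10110: X0X0X0X000000000X0X0X0X
r23=10111: XXXXXXXX00000000XXXXXXXX

Answer: X
XX
X0X
XXXX
X000X
XX00XX
X0X0X0X
XXXXXXXX
X0000000X
XX000000XX
X0X00000X0X
XXXX0000XXXX
X000X000X000X
XX00XX00XX00XX
X0X0X0X0X0X0X0X
XXXXXXXXXXXXXXXX
X000000000000000X
XX00000000000000XX
X0X0000000000000X0X
XXXX000000000000XXXX
X000X00000000000X000X
XX00XX0000000000XX00XX
X0X0X0X000000000X0X0X0X
XXXXXXXX00000000XXXXXXXX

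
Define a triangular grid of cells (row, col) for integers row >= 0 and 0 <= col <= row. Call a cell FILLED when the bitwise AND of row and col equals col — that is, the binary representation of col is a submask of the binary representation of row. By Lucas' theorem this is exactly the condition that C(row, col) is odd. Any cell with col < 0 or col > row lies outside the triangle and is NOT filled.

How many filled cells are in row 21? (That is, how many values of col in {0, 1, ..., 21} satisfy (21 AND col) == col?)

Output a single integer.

21 in binary = 10101
popcount(21) = number of 1-bits in 10101 = 3
A col c satisfies (21 AND c) == c iff every set bit of c is also set in 21; each of the 3 set bits of 21 can independently be on or off in c.
count = 2^3 = 8

Answer: 8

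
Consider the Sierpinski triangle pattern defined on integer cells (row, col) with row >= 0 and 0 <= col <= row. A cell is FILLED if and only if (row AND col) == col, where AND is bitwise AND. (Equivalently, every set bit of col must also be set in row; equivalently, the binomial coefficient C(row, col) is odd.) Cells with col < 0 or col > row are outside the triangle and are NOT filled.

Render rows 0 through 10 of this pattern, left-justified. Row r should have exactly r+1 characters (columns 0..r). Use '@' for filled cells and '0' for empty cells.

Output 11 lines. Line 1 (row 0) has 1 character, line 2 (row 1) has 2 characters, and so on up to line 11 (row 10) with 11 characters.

r0=0: @
r1=1: @@
r2=10: @0@
r3=11: @@@@
r4=100: @000@
r5=101: @@00@@
r6=110: @0@0@0@
r7=111: @@@@@@@@
r8=1000: @0000000@
r9=1001: @@000000@@
r10=1010: @0@00000@0@

Answer: @
@@
@0@
@@@@
@000@
@@00@@
@0@0@0@
@@@@@@@@
@0000000@
@@000000@@
@0@00000@0@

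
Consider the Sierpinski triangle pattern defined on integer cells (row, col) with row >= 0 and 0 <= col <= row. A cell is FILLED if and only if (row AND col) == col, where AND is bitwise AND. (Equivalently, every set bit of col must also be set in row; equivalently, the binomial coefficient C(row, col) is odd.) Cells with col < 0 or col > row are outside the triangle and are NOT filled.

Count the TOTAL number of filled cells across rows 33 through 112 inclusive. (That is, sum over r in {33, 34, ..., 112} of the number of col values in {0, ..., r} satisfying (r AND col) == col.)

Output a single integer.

Answer: 1302

Derivation:
r33=100001 pc2: +4 =4
r34=100010 pc2: +4 =8
r35=100011 pc3: +8 =16
r36=100100 pc2: +4 =20
r37=100101 pc3: +8 =28
r38=100110 pc3: +8 =36
r39=100111 pc4: +16 =52
r40=101000 pc2: +4 =56
r41=101001 pc3: +8 =64
r42=101010 pc3: +8 =72
r43=101011 pc4: +16 =88
r44=101100 pc3: +8 =96
r45=101101 pc4: +16 =112
r46=101110 pc4: +16 =128
r47=101111 pc5: +32 =160
r48=110000 pc2: +4 =164
r49=110001 pc3: +8 =172
r50=110010 pc3: +8 =180
r51=110011 pc4: +16 =196
r52=110100 pc3: +8 =204
r53=110101 pc4: +16 =220
r54=110110 pc4: +16 =236
r55=110111 pc5: +32 =268
r56=111000 pc3: +8 =276
r57=111001 pc4: +16 =292
r58=111010 pc4: +16 =308
r59=111011 pc5: +32 =340
r60=111100 pc4: +16 =356
r61=111101 pc5: +32 =388
r62=111110 pc5: +32 =420
r63=111111 pc6: +64 =484
r64=1000000 pc1: +2 =486
r65=1000001 pc2: +4 =490
r66=1000010 pc2: +4 =494
r67=1000011 pc3: +8 =502
r68=1000100 pc2: +4 =506
r69=1000101 pc3: +8 =514
r70=1000110 pc3: +8 =522
r71=1000111 pc4: +16 =538
r72=1001000 pc2: +4 =542
r73=1001001 pc3: +8 =550
r74=1001010 pc3: +8 =558
r75=1001011 pc4: +16 =574
r76=1001100 pc3: +8 =582
r77=1001101 pc4: +16 =598
r78=1001110 pc4: +16 =614
r79=1001111 pc5: +32 =646
r80=1010000 pc2: +4 =650
r81=1010001 pc3: +8 =658
r82=1010010 pc3: +8 =666
r83=1010011 pc4: +16 =682
r84=1010100 pc3: +8 =690
r85=1010101 pc4: +16 =706
r86=1010110 pc4: +16 =722
r87=1010111 pc5: +32 =754
r88=1011000 pc3: +8 =762
r89=1011001 pc4: +16 =778
r90=1011010 pc4: +16 =794
r91=1011011 pc5: +32 =826
r92=1011100 pc4: +16 =842
r93=1011101 pc5: +32 =874
r94=1011110 pc5: +32 =906
r95=1011111 pc6: +64 =970
r96=1100000 pc2: +4 =974
r97=1100001 pc3: +8 =982
r98=1100010 pc3: +8 =990
r99=1100011 pc4: +16 =1006
r100=1100100 pc3: +8 =1014
r101=1100101 pc4: +16 =1030
r102=1100110 pc4: +16 =1046
r103=1100111 pc5: +32 =1078
r104=1101000 pc3: +8 =1086
r105=1101001 pc4: +16 =1102
r106=1101010 pc4: +16 =1118
r107=1101011 pc5: +32 =1150
r108=1101100 pc4: +16 =1166
r109=1101101 pc5: +32 =1198
r110=1101110 pc5: +32 =1230
r111=1101111 pc6: +64 =1294
r112=1110000 pc3: +8 =1302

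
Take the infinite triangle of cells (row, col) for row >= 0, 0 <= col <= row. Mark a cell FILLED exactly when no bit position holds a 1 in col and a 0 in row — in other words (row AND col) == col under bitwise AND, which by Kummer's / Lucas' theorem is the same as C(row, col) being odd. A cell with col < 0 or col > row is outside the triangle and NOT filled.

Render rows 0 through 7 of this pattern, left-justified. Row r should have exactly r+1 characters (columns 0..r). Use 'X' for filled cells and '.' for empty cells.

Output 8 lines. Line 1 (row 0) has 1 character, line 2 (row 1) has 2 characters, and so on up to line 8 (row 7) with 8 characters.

r0=0: X
r1=1: XX
r2=10: X.X
r3=11: XXXX
r4=100: X...X
r5=101: XX..XX
r6=110: X.X.X.X
r7=111: XXXXXXXX

Answer: X
XX
X.X
XXXX
X...X
XX..XX
X.X.X.X
XXXXXXXX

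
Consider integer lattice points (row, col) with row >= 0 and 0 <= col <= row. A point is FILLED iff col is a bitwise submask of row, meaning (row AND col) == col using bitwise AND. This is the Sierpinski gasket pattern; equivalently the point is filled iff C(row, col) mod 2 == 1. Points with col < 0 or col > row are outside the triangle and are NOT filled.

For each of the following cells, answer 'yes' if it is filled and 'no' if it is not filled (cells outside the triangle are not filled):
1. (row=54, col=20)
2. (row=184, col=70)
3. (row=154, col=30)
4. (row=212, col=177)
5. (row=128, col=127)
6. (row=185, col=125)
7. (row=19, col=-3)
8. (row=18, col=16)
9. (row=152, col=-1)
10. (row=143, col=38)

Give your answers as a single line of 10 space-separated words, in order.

Answer: yes no no no no no no yes no no

Derivation:
(54,20): row=0b110110, col=0b10100, row AND col = 0b10100 = 20; 20 == 20 -> filled
(184,70): row=0b10111000, col=0b1000110, row AND col = 0b0 = 0; 0 != 70 -> empty
(154,30): row=0b10011010, col=0b11110, row AND col = 0b11010 = 26; 26 != 30 -> empty
(212,177): row=0b11010100, col=0b10110001, row AND col = 0b10010000 = 144; 144 != 177 -> empty
(128,127): row=0b10000000, col=0b1111111, row AND col = 0b0 = 0; 0 != 127 -> empty
(185,125): row=0b10111001, col=0b1111101, row AND col = 0b111001 = 57; 57 != 125 -> empty
(19,-3): col outside [0, 19] -> not filled
(18,16): row=0b10010, col=0b10000, row AND col = 0b10000 = 16; 16 == 16 -> filled
(152,-1): col outside [0, 152] -> not filled
(143,38): row=0b10001111, col=0b100110, row AND col = 0b110 = 6; 6 != 38 -> empty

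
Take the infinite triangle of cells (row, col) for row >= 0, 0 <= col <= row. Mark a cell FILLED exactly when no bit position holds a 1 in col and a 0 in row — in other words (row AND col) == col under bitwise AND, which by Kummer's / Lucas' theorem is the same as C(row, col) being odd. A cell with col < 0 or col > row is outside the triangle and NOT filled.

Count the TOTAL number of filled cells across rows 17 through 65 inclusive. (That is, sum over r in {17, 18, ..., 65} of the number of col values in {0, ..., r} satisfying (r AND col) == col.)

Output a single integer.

r17=10001 pc2: +4 =4
r18=10010 pc2: +4 =8
r19=10011 pc3: +8 =16
r20=10100 pc2: +4 =20
r21=10101 pc3: +8 =28
r22=10110 pc3: +8 =36
r23=10111 pc4: +16 =52
r24=11000 pc2: +4 =56
r25=11001 pc3: +8 =64
r26=11010 pc3: +8 =72
r27=11011 pc4: +16 =88
r28=11100 pc3: +8 =96
r29=11101 pc4: +16 =112
r30=11110 pc4: +16 =128
r31=11111 pc5: +32 =160
r32=100000 pc1: +2 =162
r33=100001 pc2: +4 =166
r34=100010 pc2: +4 =170
r35=100011 pc3: +8 =178
r36=100100 pc2: +4 =182
r37=100101 pc3: +8 =190
r38=100110 pc3: +8 =198
r39=100111 pc4: +16 =214
r40=101000 pc2: +4 =218
r41=101001 pc3: +8 =226
r42=101010 pc3: +8 =234
r43=101011 pc4: +16 =250
r44=101100 pc3: +8 =258
r45=101101 pc4: +16 =274
r46=101110 pc4: +16 =290
r47=101111 pc5: +32 =322
r48=110000 pc2: +4 =326
r49=110001 pc3: +8 =334
r50=110010 pc3: +8 =342
r51=110011 pc4: +16 =358
r52=110100 pc3: +8 =366
r53=110101 pc4: +16 =382
r54=110110 pc4: +16 =398
r55=110111 pc5: +32 =430
r56=111000 pc3: +8 =438
r57=111001 pc4: +16 =454
r58=111010 pc4: +16 =470
r59=111011 pc5: +32 =502
r60=111100 pc4: +16 =518
r61=111101 pc5: +32 =550
r62=111110 pc5: +32 =582
r63=111111 pc6: +64 =646
r64=1000000 pc1: +2 =648
r65=1000001 pc2: +4 =652

Answer: 652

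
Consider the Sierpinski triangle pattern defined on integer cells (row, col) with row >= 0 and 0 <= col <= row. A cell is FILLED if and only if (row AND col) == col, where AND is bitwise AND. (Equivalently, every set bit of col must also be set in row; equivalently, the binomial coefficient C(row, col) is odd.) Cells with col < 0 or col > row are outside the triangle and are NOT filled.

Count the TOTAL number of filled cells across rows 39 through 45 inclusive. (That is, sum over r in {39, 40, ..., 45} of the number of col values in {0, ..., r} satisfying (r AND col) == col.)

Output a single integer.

Answer: 76

Derivation:
r39=100111 pc4: +16 =16
r40=101000 pc2: +4 =20
r41=101001 pc3: +8 =28
r42=101010 pc3: +8 =36
r43=101011 pc4: +16 =52
r44=101100 pc3: +8 =60
r45=101101 pc4: +16 =76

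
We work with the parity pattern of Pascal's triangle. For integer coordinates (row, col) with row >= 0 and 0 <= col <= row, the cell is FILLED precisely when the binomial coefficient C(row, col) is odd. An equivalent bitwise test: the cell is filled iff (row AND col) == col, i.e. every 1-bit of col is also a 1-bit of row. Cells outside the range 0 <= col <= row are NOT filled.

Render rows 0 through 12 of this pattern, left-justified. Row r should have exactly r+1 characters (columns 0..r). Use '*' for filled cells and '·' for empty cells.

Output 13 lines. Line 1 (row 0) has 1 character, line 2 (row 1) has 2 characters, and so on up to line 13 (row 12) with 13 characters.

r0=0: *
r1=1: **
r2=10: *·*
r3=11: ****
r4=100: *···*
r5=101: **··**
r6=110: *·*·*·*
r7=111: ********
r8=1000: *·······*
r9=1001: **······**
r10=1010: *·*·····*·*
r11=1011: ****····****
r12=1100: *···*···*···*

Answer: *
**
*·*
****
*···*
**··**
*·*·*·*
********
*·······*
**······**
*·*·····*·*
****····****
*···*···*···*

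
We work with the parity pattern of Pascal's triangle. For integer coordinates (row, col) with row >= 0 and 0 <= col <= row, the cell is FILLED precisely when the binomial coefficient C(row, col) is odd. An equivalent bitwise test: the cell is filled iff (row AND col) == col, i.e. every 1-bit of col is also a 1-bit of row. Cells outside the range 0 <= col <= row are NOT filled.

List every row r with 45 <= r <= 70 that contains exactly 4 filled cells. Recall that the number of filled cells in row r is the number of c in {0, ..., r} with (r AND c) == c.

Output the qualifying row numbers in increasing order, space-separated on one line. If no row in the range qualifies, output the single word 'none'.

Row r has 2^popcount(r) filled cells, so we need popcount(r) = log2(4) = 2.
Scan r = 45..70 and keep those with exactly 2 one-bits:
r=45=101101 popcount=4 -> skip
r=46=101110 popcount=4 -> skip
r=47=101111 popcount=5 -> skip
r=48=110000 popcount=2 -> KEEP
r=49=110001 popcount=3 -> skip
r=50=110010 popcount=3 -> skip
r=51=110011 popcount=4 -> skip
r=52=110100 popcount=3 -> skip
r=53=110101 popcount=4 -> skip
r=54=110110 popcount=4 -> skip
r=55=110111 popcount=5 -> skip
r=56=111000 popcount=3 -> skip
r=57=111001 popcount=4 -> skip
r=58=111010 popcount=4 -> skip
r=59=111011 popcount=5 -> skip
r=60=111100 popcount=4 -> skip
r=61=111101 popcount=5 -> skip
r=62=111110 popcount=5 -> skip
r=63=111111 popcount=6 -> skip
r=64=1000000 popcount=1 -> skip
r=65=1000001 popcount=2 -> KEEP
r=66=1000010 popcount=2 -> KEEP
r=67=1000011 popcount=3 -> skip
r=68=1000100 popcount=2 -> KEEP
r=69=1000101 popcount=3 -> skip
r=70=1000110 popcount=3 -> skip
Kept rows: 48 65 66 68

Answer: 48 65 66 68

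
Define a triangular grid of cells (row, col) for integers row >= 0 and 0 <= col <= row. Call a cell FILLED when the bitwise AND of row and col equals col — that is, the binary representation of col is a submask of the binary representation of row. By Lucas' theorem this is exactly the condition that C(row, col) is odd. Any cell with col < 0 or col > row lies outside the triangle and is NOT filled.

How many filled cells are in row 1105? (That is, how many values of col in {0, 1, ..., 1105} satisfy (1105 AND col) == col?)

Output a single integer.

Answer: 16

Derivation:
1105 in binary = 10001010001
popcount(1105) = number of 1-bits in 10001010001 = 4
A col c satisfies (1105 AND c) == c iff every set bit of c is also set in 1105; each of the 4 set bits of 1105 can independently be on or off in c.
count = 2^4 = 16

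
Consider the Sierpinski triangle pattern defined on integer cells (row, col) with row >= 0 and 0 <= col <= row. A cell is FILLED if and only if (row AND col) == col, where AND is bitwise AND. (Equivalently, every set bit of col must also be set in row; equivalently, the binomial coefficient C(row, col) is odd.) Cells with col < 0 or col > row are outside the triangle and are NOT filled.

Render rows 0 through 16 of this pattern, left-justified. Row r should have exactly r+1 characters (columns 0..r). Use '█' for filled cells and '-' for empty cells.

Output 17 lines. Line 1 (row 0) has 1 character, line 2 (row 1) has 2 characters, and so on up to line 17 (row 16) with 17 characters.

r0=0: █
r1=1: ██
r2=10: █-█
r3=11: ████
r4=100: █---█
r5=101: ██--██
r6=110: █-█-█-█
r7=111: ████████
r8=1000: █-------█
r9=1001: ██------██
r10=1010: █-█-----█-█
r11=1011: ████----████
r12=1100: █---█---█---█
r13=1101: ██--██--██--██
r14=1110: █-█-█-█-█-█-█-█
r15=1111: ████████████████
r16=10000: █---------------█

Answer: █
██
█-█
████
█---█
██--██
█-█-█-█
████████
█-------█
██------██
█-█-----█-█
████----████
█---█---█---█
██--██--██--██
█-█-█-█-█-█-█-█
████████████████
█---------------█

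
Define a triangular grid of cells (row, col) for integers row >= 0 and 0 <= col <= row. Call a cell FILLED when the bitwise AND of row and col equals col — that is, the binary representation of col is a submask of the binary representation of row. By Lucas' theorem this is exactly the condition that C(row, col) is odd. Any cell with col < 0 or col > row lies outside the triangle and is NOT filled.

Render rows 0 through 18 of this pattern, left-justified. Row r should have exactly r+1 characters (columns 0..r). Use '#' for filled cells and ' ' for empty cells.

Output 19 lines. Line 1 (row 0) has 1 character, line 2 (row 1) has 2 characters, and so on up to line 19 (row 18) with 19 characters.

r0=0: #
r1=1: ##
r2=10: # #
r3=11: ####
r4=100: #   #
r5=101: ##  ##
r6=110: # # # #
r7=111: ########
r8=1000: #       #
r9=1001: ##      ##
r10=1010: # #     # #
r11=1011: ####    ####
r12=1100: #   #   #   #
r13=1101: ##  ##  ##  ##
r14=1110: # # # # # # # #
r15=1111: ################
r16=10000: #               #
r17=10001: ##              ##
r18=10010: # #             # #

Answer: #
##
# #
####
#   #
##  ##
# # # #
########
#       #
##      ##
# #     # #
####    ####
#   #   #   #
##  ##  ##  ##
# # # # # # # #
################
#               #
##              ##
# #             # #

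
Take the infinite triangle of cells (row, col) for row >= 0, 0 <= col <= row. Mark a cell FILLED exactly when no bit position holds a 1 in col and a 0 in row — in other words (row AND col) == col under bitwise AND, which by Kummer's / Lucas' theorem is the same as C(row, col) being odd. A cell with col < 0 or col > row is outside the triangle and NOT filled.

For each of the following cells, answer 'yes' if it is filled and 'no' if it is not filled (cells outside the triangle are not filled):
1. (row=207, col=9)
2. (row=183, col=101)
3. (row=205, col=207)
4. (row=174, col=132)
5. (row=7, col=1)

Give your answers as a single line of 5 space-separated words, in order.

Answer: yes no no yes yes

Derivation:
(207,9): row=0b11001111, col=0b1001, row AND col = 0b1001 = 9; 9 == 9 -> filled
(183,101): row=0b10110111, col=0b1100101, row AND col = 0b100101 = 37; 37 != 101 -> empty
(205,207): col outside [0, 205] -> not filled
(174,132): row=0b10101110, col=0b10000100, row AND col = 0b10000100 = 132; 132 == 132 -> filled
(7,1): row=0b111, col=0b1, row AND col = 0b1 = 1; 1 == 1 -> filled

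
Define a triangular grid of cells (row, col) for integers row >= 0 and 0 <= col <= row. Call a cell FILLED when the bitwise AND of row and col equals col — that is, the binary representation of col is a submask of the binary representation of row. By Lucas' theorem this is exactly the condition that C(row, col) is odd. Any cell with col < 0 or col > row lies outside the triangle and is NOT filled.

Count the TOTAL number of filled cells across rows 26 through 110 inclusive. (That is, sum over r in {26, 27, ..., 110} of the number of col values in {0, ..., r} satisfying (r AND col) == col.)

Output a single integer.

Answer: 1328

Derivation:
r26=11010 pc3: +8 =8
r27=11011 pc4: +16 =24
r28=11100 pc3: +8 =32
r29=11101 pc4: +16 =48
r30=11110 pc4: +16 =64
r31=11111 pc5: +32 =96
r32=100000 pc1: +2 =98
r33=100001 pc2: +4 =102
r34=100010 pc2: +4 =106
r35=100011 pc3: +8 =114
r36=100100 pc2: +4 =118
r37=100101 pc3: +8 =126
r38=100110 pc3: +8 =134
r39=100111 pc4: +16 =150
r40=101000 pc2: +4 =154
r41=101001 pc3: +8 =162
r42=101010 pc3: +8 =170
r43=101011 pc4: +16 =186
r44=101100 pc3: +8 =194
r45=101101 pc4: +16 =210
r46=101110 pc4: +16 =226
r47=101111 pc5: +32 =258
r48=110000 pc2: +4 =262
r49=110001 pc3: +8 =270
r50=110010 pc3: +8 =278
r51=110011 pc4: +16 =294
r52=110100 pc3: +8 =302
r53=110101 pc4: +16 =318
r54=110110 pc4: +16 =334
r55=110111 pc5: +32 =366
r56=111000 pc3: +8 =374
r57=111001 pc4: +16 =390
r58=111010 pc4: +16 =406
r59=111011 pc5: +32 =438
r60=111100 pc4: +16 =454
r61=111101 pc5: +32 =486
r62=111110 pc5: +32 =518
r63=111111 pc6: +64 =582
r64=1000000 pc1: +2 =584
r65=1000001 pc2: +4 =588
r66=1000010 pc2: +4 =592
r67=1000011 pc3: +8 =600
r68=1000100 pc2: +4 =604
r69=1000101 pc3: +8 =612
r70=1000110 pc3: +8 =620
r71=1000111 pc4: +16 =636
r72=1001000 pc2: +4 =640
r73=1001001 pc3: +8 =648
r74=1001010 pc3: +8 =656
r75=1001011 pc4: +16 =672
r76=1001100 pc3: +8 =680
r77=1001101 pc4: +16 =696
r78=1001110 pc4: +16 =712
r79=1001111 pc5: +32 =744
r80=1010000 pc2: +4 =748
r81=1010001 pc3: +8 =756
r82=1010010 pc3: +8 =764
r83=1010011 pc4: +16 =780
r84=1010100 pc3: +8 =788
r85=1010101 pc4: +16 =804
r86=1010110 pc4: +16 =820
r87=1010111 pc5: +32 =852
r88=1011000 pc3: +8 =860
r89=1011001 pc4: +16 =876
r90=1011010 pc4: +16 =892
r91=1011011 pc5: +32 =924
r92=1011100 pc4: +16 =940
r93=1011101 pc5: +32 =972
r94=1011110 pc5: +32 =1004
r95=1011111 pc6: +64 =1068
r96=1100000 pc2: +4 =1072
r97=1100001 pc3: +8 =1080
r98=1100010 pc3: +8 =1088
r99=1100011 pc4: +16 =1104
r100=1100100 pc3: +8 =1112
r101=1100101 pc4: +16 =1128
r102=1100110 pc4: +16 =1144
r103=1100111 pc5: +32 =1176
r104=1101000 pc3: +8 =1184
r105=1101001 pc4: +16 =1200
r106=1101010 pc4: +16 =1216
r107=1101011 pc5: +32 =1248
r108=1101100 pc4: +16 =1264
r109=1101101 pc5: +32 =1296
r110=1101110 pc5: +32 =1328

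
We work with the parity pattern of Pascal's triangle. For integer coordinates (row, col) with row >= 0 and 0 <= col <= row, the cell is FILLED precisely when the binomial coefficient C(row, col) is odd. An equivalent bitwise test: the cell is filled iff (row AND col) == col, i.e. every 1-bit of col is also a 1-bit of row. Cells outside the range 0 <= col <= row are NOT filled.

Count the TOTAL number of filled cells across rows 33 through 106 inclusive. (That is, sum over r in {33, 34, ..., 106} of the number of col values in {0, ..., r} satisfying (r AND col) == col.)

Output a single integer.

r33=100001 pc2: +4 =4
r34=100010 pc2: +4 =8
r35=100011 pc3: +8 =16
r36=100100 pc2: +4 =20
r37=100101 pc3: +8 =28
r38=100110 pc3: +8 =36
r39=100111 pc4: +16 =52
r40=101000 pc2: +4 =56
r41=101001 pc3: +8 =64
r42=101010 pc3: +8 =72
r43=101011 pc4: +16 =88
r44=101100 pc3: +8 =96
r45=101101 pc4: +16 =112
r46=101110 pc4: +16 =128
r47=101111 pc5: +32 =160
r48=110000 pc2: +4 =164
r49=110001 pc3: +8 =172
r50=110010 pc3: +8 =180
r51=110011 pc4: +16 =196
r52=110100 pc3: +8 =204
r53=110101 pc4: +16 =220
r54=110110 pc4: +16 =236
r55=110111 pc5: +32 =268
r56=111000 pc3: +8 =276
r57=111001 pc4: +16 =292
r58=111010 pc4: +16 =308
r59=111011 pc5: +32 =340
r60=111100 pc4: +16 =356
r61=111101 pc5: +32 =388
r62=111110 pc5: +32 =420
r63=111111 pc6: +64 =484
r64=1000000 pc1: +2 =486
r65=1000001 pc2: +4 =490
r66=1000010 pc2: +4 =494
r67=1000011 pc3: +8 =502
r68=1000100 pc2: +4 =506
r69=1000101 pc3: +8 =514
r70=1000110 pc3: +8 =522
r71=1000111 pc4: +16 =538
r72=1001000 pc2: +4 =542
r73=1001001 pc3: +8 =550
r74=1001010 pc3: +8 =558
r75=1001011 pc4: +16 =574
r76=1001100 pc3: +8 =582
r77=1001101 pc4: +16 =598
r78=1001110 pc4: +16 =614
r79=1001111 pc5: +32 =646
r80=1010000 pc2: +4 =650
r81=1010001 pc3: +8 =658
r82=1010010 pc3: +8 =666
r83=1010011 pc4: +16 =682
r84=1010100 pc3: +8 =690
r85=1010101 pc4: +16 =706
r86=1010110 pc4: +16 =722
r87=1010111 pc5: +32 =754
r88=1011000 pc3: +8 =762
r89=1011001 pc4: +16 =778
r90=1011010 pc4: +16 =794
r91=1011011 pc5: +32 =826
r92=1011100 pc4: +16 =842
r93=1011101 pc5: +32 =874
r94=1011110 pc5: +32 =906
r95=1011111 pc6: +64 =970
r96=1100000 pc2: +4 =974
r97=1100001 pc3: +8 =982
r98=1100010 pc3: +8 =990
r99=1100011 pc4: +16 =1006
r100=1100100 pc3: +8 =1014
r101=1100101 pc4: +16 =1030
r102=1100110 pc4: +16 =1046
r103=1100111 pc5: +32 =1078
r104=1101000 pc3: +8 =1086
r105=1101001 pc4: +16 =1102
r106=1101010 pc4: +16 =1118

Answer: 1118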